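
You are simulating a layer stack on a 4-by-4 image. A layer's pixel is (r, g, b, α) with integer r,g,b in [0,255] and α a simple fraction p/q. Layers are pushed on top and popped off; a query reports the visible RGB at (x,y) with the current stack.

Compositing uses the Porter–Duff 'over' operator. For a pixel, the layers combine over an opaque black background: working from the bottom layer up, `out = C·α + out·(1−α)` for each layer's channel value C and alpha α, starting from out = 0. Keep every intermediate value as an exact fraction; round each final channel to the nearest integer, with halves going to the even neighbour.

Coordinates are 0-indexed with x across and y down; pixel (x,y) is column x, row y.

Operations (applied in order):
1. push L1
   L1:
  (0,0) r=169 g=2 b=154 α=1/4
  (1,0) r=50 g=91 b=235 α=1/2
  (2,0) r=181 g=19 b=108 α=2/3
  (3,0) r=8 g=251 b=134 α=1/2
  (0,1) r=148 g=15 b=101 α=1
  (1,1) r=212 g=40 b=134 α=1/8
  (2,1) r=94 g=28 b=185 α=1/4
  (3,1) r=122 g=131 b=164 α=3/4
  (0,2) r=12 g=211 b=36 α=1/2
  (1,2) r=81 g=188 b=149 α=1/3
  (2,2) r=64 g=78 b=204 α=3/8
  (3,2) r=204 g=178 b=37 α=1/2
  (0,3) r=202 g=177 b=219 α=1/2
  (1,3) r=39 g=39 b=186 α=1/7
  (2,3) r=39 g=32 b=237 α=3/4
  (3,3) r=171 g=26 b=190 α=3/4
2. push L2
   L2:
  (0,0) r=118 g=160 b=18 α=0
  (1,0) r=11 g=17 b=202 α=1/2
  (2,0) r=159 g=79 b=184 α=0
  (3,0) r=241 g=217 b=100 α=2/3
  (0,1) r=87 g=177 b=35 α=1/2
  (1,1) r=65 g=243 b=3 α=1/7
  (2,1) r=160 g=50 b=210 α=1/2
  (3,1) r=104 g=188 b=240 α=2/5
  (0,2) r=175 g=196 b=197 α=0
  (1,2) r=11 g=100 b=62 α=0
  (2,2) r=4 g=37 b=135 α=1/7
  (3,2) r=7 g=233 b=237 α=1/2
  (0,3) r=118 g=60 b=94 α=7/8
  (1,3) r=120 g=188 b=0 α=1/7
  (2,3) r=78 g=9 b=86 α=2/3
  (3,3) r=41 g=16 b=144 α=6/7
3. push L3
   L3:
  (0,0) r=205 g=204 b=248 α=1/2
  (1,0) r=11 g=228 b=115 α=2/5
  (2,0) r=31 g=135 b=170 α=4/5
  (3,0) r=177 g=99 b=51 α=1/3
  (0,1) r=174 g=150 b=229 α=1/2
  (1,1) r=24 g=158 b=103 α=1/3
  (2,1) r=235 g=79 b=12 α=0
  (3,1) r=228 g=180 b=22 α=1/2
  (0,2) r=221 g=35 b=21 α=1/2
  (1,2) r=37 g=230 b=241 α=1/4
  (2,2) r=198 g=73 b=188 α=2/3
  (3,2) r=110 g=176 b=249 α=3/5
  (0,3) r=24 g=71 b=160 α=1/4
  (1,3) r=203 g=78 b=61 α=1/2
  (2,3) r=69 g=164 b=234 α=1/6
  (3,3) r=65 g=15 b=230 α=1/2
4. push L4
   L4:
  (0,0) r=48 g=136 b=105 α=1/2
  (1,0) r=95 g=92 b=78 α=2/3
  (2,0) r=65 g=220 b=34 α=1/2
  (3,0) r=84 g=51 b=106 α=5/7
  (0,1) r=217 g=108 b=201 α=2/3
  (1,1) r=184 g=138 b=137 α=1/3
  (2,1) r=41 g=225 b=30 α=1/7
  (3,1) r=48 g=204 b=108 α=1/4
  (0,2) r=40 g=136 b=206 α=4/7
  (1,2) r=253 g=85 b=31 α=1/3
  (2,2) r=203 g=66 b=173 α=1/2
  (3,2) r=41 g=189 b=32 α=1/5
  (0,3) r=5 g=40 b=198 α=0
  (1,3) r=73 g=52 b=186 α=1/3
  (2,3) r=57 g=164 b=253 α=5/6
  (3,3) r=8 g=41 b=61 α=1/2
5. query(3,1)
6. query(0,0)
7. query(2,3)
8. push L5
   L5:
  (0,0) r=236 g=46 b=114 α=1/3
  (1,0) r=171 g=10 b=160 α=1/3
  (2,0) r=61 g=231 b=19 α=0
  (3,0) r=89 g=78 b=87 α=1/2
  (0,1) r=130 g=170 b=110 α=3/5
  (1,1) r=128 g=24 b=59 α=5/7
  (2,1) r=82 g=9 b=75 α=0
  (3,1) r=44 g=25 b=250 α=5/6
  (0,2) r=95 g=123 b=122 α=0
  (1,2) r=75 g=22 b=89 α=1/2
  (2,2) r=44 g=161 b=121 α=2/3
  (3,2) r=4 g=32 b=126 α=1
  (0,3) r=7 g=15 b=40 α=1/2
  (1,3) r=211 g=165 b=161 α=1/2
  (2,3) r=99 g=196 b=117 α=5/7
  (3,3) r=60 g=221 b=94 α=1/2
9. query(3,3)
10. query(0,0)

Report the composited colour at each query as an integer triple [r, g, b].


query (3,1) [L1,L2,L3,L4] — begin 0,0,0
L1 α=3/4: [183/2, 393/4, 123]
L2 α=2/5: [193/2, 2683/20, 849/5]
L3 α=1/2: [649/4, 6283/40, 959/10]
L4 α=1/4: [2139/16, 27009/160, 3957/40]
rounded: [134, 169, 99]

(0,0) stack=L1,L2,L3,L4; from [0,0,0]:
after L1 α=1/4: [169/4, 1/2, 77/2]
after L2 α=0: [169/4, 1/2, 77/2]
after L3 α=1/2: [989/8, 409/4, 573/4]
after L4 α=1/2: [1373/16, 953/8, 993/8]
rounded: [86, 119, 124]

query (2,3) [L1,L2,L3,L4] — begin 0,0,0
L1 α=3/4: [117/4, 24, 711/4]
L2 α=2/3: [247/4, 14, 1399/12]
L3 α=1/6: [1511/24, 39, 9803/72]
L4 α=5/6: [8351/144, 859/6, 100883/432]
rounded: [58, 143, 234]

(3,3) stack=L1,L2,L3,L4,L5; from [0,0,0]:
L1 α=3/4: [513/4, 39/2, 285/2]
L2 α=6/7: [1497/28, 33/2, 2013/14]
L3 α=1/2: [3317/56, 63/4, 5233/28]
L4 α=1/2: [3765/112, 227/8, 6941/56]
L5 α=1/2: [10485/224, 1995/16, 12205/112]
= [47, 125, 109]

query (0,0) [L1,L2,L3,L4,L5] — begin 0,0,0
after L1 α=1/4: [169/4, 1/2, 77/2]
after L2 α=0: [169/4, 1/2, 77/2]
after L3 α=1/2: [989/8, 409/4, 573/4]
after L4 α=1/2: [1373/16, 953/8, 993/8]
after L5 α=1/3: [1087/8, 379/4, 483/4]
rounded: [136, 95, 121]


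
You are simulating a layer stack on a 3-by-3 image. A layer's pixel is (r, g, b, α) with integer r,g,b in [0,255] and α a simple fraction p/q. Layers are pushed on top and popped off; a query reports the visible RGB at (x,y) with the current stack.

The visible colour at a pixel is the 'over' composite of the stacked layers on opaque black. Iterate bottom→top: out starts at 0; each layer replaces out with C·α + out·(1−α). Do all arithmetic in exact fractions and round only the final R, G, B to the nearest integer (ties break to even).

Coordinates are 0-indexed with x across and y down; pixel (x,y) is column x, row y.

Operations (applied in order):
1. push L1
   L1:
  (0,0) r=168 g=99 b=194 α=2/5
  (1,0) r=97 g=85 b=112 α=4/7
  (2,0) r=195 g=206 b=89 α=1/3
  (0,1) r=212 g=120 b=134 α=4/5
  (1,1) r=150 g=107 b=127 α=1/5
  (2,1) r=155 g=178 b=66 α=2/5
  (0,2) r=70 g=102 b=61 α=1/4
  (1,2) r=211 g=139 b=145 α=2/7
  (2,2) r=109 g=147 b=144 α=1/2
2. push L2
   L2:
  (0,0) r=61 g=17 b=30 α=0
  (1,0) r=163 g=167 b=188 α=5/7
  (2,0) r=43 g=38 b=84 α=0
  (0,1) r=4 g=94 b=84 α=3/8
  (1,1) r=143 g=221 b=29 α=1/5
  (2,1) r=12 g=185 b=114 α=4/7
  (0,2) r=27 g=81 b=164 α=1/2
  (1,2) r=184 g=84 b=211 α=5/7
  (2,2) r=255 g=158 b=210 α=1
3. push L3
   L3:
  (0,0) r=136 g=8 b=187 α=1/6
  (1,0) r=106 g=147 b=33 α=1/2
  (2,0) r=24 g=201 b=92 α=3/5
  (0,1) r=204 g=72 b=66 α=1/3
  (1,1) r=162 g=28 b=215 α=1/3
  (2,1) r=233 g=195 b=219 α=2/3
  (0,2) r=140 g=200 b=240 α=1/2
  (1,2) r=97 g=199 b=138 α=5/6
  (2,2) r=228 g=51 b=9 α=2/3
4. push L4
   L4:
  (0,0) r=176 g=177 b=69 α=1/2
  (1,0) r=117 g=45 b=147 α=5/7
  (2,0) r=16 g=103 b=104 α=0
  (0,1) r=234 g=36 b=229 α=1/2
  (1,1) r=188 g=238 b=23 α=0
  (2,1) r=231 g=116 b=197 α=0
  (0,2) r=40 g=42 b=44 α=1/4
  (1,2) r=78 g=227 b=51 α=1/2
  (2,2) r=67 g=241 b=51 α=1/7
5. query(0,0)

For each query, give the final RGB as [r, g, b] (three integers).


at x=0,y=0 over L1,L2,L3,L4:
L1 α=2/5: [336/5, 198/5, 388/5]
L2 α=0: [336/5, 198/5, 388/5]
L3 α=1/6: [236/3, 103/3, 575/6]
L4 α=1/2: [382/3, 317/3, 989/12]
= [127, 106, 82]


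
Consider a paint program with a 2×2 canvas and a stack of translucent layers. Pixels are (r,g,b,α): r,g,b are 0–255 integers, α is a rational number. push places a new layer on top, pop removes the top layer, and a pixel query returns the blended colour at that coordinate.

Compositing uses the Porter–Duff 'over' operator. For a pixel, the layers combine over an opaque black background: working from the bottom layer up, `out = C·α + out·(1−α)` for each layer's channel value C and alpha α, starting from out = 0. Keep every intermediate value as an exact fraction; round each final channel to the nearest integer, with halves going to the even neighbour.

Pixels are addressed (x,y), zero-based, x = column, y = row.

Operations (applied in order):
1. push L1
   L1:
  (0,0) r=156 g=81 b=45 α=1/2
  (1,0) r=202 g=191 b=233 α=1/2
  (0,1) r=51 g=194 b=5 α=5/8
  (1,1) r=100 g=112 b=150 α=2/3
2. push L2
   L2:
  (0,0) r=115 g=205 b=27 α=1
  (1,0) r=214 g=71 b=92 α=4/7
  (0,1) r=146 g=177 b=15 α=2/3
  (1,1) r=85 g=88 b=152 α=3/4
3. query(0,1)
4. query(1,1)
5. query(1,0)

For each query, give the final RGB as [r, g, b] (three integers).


(0,1) stack=L1,L2; from [0,0,0]:
L1 α=5/8: [255/8, 485/4, 25/8]
L2 α=2/3: [2591/24, 1901/12, 265/24]
rounded: [108, 158, 11]

(1,1) stack=L1,L2; from [0,0,0]:
L1 α=2/3: [200/3, 224/3, 100]
L2 α=3/4: [965/12, 254/3, 139]
rounded: [80, 85, 139]

(1,0) stack=L1,L2; from [0,0,0]:
L1 α=1/2: [101, 191/2, 233/2]
L2 α=4/7: [1159/7, 163/2, 205/2]
= [166, 82, 102]


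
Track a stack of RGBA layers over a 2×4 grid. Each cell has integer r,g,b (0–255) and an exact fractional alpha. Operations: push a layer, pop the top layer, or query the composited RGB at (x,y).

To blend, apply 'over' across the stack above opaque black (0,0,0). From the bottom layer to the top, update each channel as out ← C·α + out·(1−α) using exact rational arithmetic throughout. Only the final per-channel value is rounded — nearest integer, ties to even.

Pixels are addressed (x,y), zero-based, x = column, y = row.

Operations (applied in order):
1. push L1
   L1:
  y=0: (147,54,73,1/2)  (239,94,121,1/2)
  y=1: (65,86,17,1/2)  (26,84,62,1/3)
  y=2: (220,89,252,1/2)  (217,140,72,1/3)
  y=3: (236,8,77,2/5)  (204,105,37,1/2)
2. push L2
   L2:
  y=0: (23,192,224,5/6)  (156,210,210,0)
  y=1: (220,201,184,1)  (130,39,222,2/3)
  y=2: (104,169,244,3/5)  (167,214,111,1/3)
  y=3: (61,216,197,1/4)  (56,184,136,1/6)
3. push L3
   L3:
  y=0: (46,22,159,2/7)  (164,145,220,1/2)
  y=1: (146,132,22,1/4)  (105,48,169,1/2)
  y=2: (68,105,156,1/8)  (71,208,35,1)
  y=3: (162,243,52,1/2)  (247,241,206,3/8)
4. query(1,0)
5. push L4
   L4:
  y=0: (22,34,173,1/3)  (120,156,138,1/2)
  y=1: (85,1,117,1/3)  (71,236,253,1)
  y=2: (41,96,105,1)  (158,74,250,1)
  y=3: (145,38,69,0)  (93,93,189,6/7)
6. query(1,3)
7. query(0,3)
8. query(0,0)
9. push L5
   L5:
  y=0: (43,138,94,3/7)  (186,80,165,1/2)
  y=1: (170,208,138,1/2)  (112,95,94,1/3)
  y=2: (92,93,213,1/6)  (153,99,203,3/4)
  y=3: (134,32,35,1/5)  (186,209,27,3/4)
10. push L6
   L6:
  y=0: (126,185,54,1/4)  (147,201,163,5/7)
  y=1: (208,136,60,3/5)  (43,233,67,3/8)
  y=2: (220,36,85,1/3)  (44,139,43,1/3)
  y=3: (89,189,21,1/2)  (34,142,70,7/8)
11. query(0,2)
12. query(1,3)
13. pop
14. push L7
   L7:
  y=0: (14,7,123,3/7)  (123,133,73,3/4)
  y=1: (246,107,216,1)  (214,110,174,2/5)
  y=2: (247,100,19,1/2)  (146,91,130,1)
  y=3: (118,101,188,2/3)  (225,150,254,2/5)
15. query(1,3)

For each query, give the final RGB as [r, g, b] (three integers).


at x=1,y=0 over L1,L2,L3:
after L1 α=1/2: [239/2, 47, 121/2]
after L2 α=0: [239/2, 47, 121/2]
after L3 α=1/2: [567/4, 96, 561/4]
= [142, 96, 140]

at x=1,y=3 over L1,L2,L3,L4:
after L1 α=1/2: [102, 105/2, 37/2]
after L2 α=1/6: [283/3, 893/12, 457/12]
after L3 α=3/8: [1819/12, 13141/96, 9701/96]
after L4 α=6/7: [8515/84, 66709/672, 118565/672]
= [101, 99, 176]

at x=0,y=3 over L1,L2,L3,L4:
after L1 α=2/5: [472/5, 16/5, 154/5]
after L2 α=1/4: [1721/20, 282/5, 1447/20]
after L3 α=1/2: [4961/40, 1497/10, 2487/40]
after L4 α=0: [4961/40, 1497/10, 2487/40]
rounded: [124, 150, 62]

(0,0) stack=L1,L2,L3,L4; from [0,0,0]:
+L1 (α=1/2) → [147/2, 27, 73/2]
+L2 (α=5/6) → [377/12, 329/2, 771/4]
+L3 (α=2/7) → [427/12, 1733/14, 5127/28]
+L4 (α=1/3) → [559/18, 657/7, 7549/42]
= [31, 94, 180]

at x=0,y=2 over L1,L2,L3,L4,L5,L6:
after L1 α=1/2: [110, 89/2, 126]
after L2 α=3/5: [532/5, 596/5, 984/5]
after L3 α=1/8: [508/5, 4697/40, 1917/10]
after L4 α=1: [41, 96, 105]
after L5 α=1/6: [99/2, 191/2, 123]
after L6 α=1/3: [319/3, 227/3, 331/3]
rounded: [106, 76, 110]

at x=1,y=3 over L1,L2,L3,L4,L5,L6:
L1 α=1/2: [102, 105/2, 37/2]
L2 α=1/6: [283/3, 893/12, 457/12]
L3 α=3/8: [1819/12, 13141/96, 9701/96]
L4 α=6/7: [8515/84, 66709/672, 118565/672]
L5 α=3/4: [55387/336, 488053/2688, 172997/2688]
L6 α=7/8: [135355/2688, 3159925/21504, 1490117/21504]
= [50, 147, 69]

at x=1,y=3 over L1,L2,L3,L4,L5,L7:
after L1 α=1/2: [102, 105/2, 37/2]
after L2 α=1/6: [283/3, 893/12, 457/12]
after L3 α=3/8: [1819/12, 13141/96, 9701/96]
after L4 α=6/7: [8515/84, 66709/672, 118565/672]
after L5 α=3/4: [55387/336, 488053/2688, 172997/2688]
after L7 α=2/5: [105787/560, 756853/4480, 125633/896]
rounded: [189, 169, 140]


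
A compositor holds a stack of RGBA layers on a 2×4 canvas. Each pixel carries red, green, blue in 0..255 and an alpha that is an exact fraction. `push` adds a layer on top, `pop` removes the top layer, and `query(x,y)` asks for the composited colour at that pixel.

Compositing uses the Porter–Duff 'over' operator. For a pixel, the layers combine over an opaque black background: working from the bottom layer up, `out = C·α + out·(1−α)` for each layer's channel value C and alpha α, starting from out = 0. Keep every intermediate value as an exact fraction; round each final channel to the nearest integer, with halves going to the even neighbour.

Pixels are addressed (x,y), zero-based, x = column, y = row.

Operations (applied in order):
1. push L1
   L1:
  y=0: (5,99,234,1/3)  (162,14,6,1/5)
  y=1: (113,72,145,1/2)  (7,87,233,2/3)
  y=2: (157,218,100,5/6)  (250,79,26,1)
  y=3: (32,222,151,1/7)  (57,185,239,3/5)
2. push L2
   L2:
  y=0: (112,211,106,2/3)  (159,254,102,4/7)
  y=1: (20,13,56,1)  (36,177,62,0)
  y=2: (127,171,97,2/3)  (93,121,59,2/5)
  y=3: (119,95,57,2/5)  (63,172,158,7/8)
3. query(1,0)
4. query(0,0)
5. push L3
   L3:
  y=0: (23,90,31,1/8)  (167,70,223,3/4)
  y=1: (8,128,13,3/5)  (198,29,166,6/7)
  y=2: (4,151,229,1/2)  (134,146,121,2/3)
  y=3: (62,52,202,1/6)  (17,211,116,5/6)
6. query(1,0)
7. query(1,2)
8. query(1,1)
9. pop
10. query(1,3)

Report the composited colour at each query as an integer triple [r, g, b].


(1,0) stack=L1,L2; from [0,0,0]:
after L1 α=1/5: [162/5, 14/5, 6/5]
after L2 α=4/7: [3666/35, 5122/35, 294/5]
→ [105, 146, 59]

at x=0,y=0 over L1,L2:
after L1 α=1/3: [5/3, 33, 78]
after L2 α=2/3: [677/9, 455/3, 290/3]
→ [75, 152, 97]

query (1,0) [L1,L2,L3] — begin 0,0,0
after L1 α=1/5: [162/5, 14/5, 6/5]
after L2 α=4/7: [3666/35, 5122/35, 294/5]
after L3 α=3/4: [21201/140, 3118/35, 3639/20]
→ [151, 89, 182]

at x=1,y=2 over L1,L2,L3:
after L1 α=1: [250, 79, 26]
after L2 α=2/5: [936/5, 479/5, 196/5]
after L3 α=2/3: [2276/15, 1939/15, 1406/15]
= [152, 129, 94]

(1,1) stack=L1,L2,L3; from [0,0,0]:
after L1 α=2/3: [14/3, 58, 466/3]
after L2 α=0: [14/3, 58, 466/3]
after L3 α=6/7: [3578/21, 232/7, 3454/21]
rounded: [170, 33, 164]

(1,3) stack=L1,L2; from [0,0,0]:
+L1 (α=3/5) → [171/5, 111, 717/5]
+L2 (α=7/8) → [297/5, 1315/8, 6247/40]
= [59, 164, 156]


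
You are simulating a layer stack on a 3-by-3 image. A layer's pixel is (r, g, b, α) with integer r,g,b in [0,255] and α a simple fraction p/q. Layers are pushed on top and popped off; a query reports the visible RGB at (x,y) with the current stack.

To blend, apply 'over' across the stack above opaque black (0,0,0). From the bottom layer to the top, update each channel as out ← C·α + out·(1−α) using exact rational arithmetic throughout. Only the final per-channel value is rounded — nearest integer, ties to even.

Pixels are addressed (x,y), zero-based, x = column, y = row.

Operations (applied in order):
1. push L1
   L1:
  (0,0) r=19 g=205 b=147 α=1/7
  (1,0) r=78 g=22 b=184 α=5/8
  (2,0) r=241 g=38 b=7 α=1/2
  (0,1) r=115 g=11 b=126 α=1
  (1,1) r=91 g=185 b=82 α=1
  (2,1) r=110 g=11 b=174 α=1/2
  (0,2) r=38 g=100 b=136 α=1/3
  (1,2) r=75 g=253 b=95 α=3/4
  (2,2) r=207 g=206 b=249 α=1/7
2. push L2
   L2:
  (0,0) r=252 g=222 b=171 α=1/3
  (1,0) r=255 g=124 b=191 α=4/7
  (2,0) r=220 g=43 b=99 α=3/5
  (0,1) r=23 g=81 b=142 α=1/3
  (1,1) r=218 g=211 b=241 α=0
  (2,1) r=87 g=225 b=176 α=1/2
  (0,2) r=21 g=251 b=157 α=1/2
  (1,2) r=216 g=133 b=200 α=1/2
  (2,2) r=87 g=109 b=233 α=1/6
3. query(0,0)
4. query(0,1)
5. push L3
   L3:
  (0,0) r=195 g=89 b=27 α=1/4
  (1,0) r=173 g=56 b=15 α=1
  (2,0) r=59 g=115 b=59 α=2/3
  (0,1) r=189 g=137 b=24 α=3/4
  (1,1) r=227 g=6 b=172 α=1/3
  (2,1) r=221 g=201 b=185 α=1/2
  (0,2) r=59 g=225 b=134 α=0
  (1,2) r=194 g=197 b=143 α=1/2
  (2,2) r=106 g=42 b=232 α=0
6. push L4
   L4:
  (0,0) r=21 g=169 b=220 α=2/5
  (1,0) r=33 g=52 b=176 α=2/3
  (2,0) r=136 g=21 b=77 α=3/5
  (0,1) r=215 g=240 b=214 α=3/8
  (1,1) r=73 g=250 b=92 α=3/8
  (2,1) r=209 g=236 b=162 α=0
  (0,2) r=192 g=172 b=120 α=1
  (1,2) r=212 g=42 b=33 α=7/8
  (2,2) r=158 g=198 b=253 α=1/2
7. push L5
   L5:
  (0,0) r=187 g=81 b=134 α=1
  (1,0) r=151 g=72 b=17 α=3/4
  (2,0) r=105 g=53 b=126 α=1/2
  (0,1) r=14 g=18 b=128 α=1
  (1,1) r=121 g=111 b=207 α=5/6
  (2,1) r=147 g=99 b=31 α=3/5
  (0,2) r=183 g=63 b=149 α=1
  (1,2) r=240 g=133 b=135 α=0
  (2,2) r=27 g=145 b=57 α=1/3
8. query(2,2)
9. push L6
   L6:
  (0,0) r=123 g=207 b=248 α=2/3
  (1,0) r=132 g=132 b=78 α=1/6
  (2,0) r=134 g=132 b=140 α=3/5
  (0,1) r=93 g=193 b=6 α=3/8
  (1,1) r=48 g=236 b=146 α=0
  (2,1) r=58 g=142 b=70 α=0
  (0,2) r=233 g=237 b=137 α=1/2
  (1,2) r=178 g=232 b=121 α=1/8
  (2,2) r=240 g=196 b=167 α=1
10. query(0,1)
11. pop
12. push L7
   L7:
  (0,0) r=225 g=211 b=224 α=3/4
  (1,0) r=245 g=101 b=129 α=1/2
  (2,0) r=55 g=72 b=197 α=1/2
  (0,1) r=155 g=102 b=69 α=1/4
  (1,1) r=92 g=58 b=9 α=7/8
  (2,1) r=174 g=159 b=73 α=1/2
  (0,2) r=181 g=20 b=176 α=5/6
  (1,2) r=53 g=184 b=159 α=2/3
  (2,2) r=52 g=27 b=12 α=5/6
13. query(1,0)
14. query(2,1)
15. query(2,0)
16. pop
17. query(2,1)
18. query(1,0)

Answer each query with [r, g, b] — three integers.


query (0,0) [L1,L2] — begin 0,0,0
L1 α=1/7: [19/7, 205/7, 21]
L2 α=1/3: [1802/21, 1964/21, 71]
= [86, 94, 71]

at x=0,y=1 over L1,L2:
after L1 α=1: [115, 11, 126]
after L2 α=1/3: [253/3, 103/3, 394/3]
rounded: [84, 34, 131]

at x=2,y=2 over L1,L2,L3,L4,L5:
after L1 α=1/7: [207/7, 206/7, 249/7]
after L2 α=1/6: [274/7, 1793/42, 1438/21]
after L3 α=0: [274/7, 1793/42, 1438/21]
after L4 α=1/2: [690/7, 10109/84, 6751/42]
after L5 α=1/3: [523/7, 16199/126, 7948/63]
= [75, 129, 126]

query (0,1) [L1,L2,L3,L4,L5,L6] — begin 0,0,0
+L1 (α=1) → [115, 11, 126]
+L2 (α=1/3) → [253/3, 103/3, 394/3]
+L3 (α=3/4) → [977/6, 334/3, 305/6]
+L4 (α=3/8) → [8755/48, 1915/12, 5377/48]
+L5 (α=1) → [14, 18, 128]
+L6 (α=3/8) → [349/8, 669/8, 329/4]
= [44, 84, 82]

at x=1,y=0 over L1,L2,L3,L4,L5,L7:
+L1 (α=5/8) → [195/4, 55/4, 115]
+L2 (α=4/7) → [4665/28, 307/4, 1109/7]
+L3 (α=1) → [173, 56, 15]
+L4 (α=2/3) → [239/3, 160/3, 367/3]
+L5 (α=3/4) → [799/6, 202/3, 130/3]
+L7 (α=1/2) → [2269/12, 505/6, 517/6]
rounded: [189, 84, 86]

(2,1) stack=L1,L2,L3,L4,L5,L7; from [0,0,0]:
after L1 α=1/2: [55, 11/2, 87]
after L2 α=1/2: [71, 461/4, 263/2]
after L3 α=1/2: [146, 1265/8, 633/4]
after L4 α=0: [146, 1265/8, 633/4]
after L5 α=3/5: [733/5, 2453/20, 819/10]
after L7 α=1/2: [1603/10, 5633/40, 1549/20]
→ [160, 141, 77]

(2,0) stack=L1,L2,L3,L4,L5,L7; from [0,0,0]:
after L1 α=1/2: [241/2, 19, 7/2]
after L2 α=3/5: [901/5, 167/5, 304/5]
after L3 α=2/3: [497/5, 439/5, 298/5]
after L4 α=3/5: [3034/25, 1193/25, 1751/25]
after L5 α=1/2: [5659/50, 1259/25, 4901/50]
after L7 α=1/2: [8409/100, 3059/50, 14751/100]
rounded: [84, 61, 148]

(2,1) stack=L1,L2,L3,L4,L5; from [0,0,0]:
L1 α=1/2: [55, 11/2, 87]
L2 α=1/2: [71, 461/4, 263/2]
L3 α=1/2: [146, 1265/8, 633/4]
L4 α=0: [146, 1265/8, 633/4]
L5 α=3/5: [733/5, 2453/20, 819/10]
= [147, 123, 82]

(1,0) stack=L1,L2,L3,L4,L5; from [0,0,0]:
L1 α=5/8: [195/4, 55/4, 115]
L2 α=4/7: [4665/28, 307/4, 1109/7]
L3 α=1: [173, 56, 15]
L4 α=2/3: [239/3, 160/3, 367/3]
L5 α=3/4: [799/6, 202/3, 130/3]
rounded: [133, 67, 43]


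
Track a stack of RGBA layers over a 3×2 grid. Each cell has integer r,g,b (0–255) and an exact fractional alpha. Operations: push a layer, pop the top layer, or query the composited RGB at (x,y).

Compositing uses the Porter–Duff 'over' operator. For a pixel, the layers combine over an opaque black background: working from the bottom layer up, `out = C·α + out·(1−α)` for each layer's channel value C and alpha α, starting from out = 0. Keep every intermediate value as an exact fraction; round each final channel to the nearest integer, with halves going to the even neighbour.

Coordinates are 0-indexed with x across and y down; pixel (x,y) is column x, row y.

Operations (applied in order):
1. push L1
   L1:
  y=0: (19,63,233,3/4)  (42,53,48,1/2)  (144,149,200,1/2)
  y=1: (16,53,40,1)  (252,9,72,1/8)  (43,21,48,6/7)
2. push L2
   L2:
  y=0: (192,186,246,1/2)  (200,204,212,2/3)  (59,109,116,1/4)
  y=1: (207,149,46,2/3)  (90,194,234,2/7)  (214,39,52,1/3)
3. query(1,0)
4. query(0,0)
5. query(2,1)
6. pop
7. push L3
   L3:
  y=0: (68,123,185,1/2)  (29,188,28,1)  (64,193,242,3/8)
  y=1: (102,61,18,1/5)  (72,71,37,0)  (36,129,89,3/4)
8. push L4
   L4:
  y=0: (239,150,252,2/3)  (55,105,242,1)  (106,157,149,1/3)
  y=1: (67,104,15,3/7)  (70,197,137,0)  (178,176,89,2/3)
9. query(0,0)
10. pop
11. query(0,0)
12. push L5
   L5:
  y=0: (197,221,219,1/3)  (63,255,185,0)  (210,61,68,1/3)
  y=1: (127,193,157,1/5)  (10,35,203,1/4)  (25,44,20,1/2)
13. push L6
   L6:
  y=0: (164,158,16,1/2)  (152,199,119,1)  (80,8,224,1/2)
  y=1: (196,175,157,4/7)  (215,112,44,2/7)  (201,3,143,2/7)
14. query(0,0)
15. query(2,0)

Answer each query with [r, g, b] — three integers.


at x=1,y=0 over L1,L2:
+L1 (α=1/2) → [21, 53/2, 24]
+L2 (α=2/3) → [421/3, 869/6, 448/3]
= [140, 145, 149]

query (0,0) [L1,L2] — begin 0,0,0
L1 α=3/4: [57/4, 189/4, 699/4]
L2 α=1/2: [825/8, 933/8, 1683/8]
rounded: [103, 117, 210]

at x=2,y=1 over L1,L2:
+L1 (α=6/7) → [258/7, 18, 288/7]
+L2 (α=1/3) → [2014/21, 25, 940/21]
rounded: [96, 25, 45]

(0,0) stack=L1,L3,L4; from [0,0,0]:
after L1 α=3/4: [57/4, 189/4, 699/4]
after L3 α=1/2: [329/8, 681/8, 1439/8]
after L4 α=2/3: [4153/24, 1027/8, 5471/24]
= [173, 128, 228]

at x=0,y=0 over L1,L3:
+L1 (α=3/4) → [57/4, 189/4, 699/4]
+L3 (α=1/2) → [329/8, 681/8, 1439/8]
= [41, 85, 180]

(0,0) stack=L1,L3,L5,L6; from [0,0,0]:
+L1 (α=3/4) → [57/4, 189/4, 699/4]
+L3 (α=1/2) → [329/8, 681/8, 1439/8]
+L5 (α=1/3) → [1117/12, 1565/12, 2315/12]
+L6 (α=1/2) → [3085/24, 3461/24, 2507/24]
→ [129, 144, 104]

at x=2,y=0 over L1,L3,L5,L6:
L1 α=1/2: [72, 149/2, 100]
L3 α=3/8: [69, 1903/16, 613/4]
L5 α=1/3: [116, 797/8, 749/6]
L6 α=1/2: [98, 861/16, 2093/12]
rounded: [98, 54, 174]


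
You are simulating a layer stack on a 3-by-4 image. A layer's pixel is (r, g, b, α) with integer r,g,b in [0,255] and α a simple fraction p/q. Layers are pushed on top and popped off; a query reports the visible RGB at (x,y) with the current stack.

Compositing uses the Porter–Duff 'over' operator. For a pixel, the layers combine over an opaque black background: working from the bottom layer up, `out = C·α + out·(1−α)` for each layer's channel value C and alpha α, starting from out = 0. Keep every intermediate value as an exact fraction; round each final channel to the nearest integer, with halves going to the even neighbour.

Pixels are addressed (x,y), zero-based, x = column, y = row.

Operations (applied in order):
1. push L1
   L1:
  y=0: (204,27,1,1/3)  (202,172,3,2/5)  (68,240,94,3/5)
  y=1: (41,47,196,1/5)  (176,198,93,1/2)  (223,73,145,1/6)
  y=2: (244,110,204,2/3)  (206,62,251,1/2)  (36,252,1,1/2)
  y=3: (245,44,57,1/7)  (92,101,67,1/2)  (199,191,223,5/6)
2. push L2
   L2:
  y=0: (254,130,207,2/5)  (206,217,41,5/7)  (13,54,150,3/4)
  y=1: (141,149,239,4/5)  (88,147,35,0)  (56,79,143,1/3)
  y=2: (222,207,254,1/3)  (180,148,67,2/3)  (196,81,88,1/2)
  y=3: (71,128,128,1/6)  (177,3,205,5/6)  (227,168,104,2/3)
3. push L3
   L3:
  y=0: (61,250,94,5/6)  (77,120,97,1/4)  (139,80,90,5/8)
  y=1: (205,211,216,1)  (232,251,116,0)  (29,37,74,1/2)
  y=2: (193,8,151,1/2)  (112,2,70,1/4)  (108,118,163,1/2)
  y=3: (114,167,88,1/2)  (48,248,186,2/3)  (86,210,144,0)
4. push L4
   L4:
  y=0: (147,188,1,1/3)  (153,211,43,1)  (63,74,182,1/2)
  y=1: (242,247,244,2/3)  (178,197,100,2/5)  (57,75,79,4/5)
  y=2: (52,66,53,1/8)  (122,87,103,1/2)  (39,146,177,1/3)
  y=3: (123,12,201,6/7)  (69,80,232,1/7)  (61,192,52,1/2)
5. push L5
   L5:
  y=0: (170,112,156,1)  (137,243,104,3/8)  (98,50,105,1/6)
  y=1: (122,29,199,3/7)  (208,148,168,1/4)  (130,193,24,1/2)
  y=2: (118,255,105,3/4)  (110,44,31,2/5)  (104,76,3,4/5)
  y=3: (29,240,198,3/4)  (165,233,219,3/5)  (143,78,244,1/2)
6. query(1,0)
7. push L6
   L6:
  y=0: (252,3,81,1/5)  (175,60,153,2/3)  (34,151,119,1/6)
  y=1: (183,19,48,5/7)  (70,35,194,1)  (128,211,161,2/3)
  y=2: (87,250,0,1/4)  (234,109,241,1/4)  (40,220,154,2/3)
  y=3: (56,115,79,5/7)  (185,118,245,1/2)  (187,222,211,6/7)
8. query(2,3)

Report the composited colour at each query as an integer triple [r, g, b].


(1,0) stack=L1,L2,L3,L4,L5; from [0,0,0]:
L1 α=2/5: [404/5, 344/5, 6/5]
L2 α=5/7: [5958/35, 6113/35, 1037/35]
L3 α=1/4: [20569/140, 22539/140, 3253/70]
L4 α=1: [153, 211, 43]
L5 α=3/8: [147, 223, 527/8]
= [147, 223, 66]

(2,3) stack=L1,L2,L3,L4,L5,L6; from [0,0,0]:
after L1 α=5/6: [995/6, 955/6, 1115/6]
after L2 α=2/3: [3719/18, 2971/18, 2363/18]
after L3 α=0: [3719/18, 2971/18, 2363/18]
after L4 α=1/2: [4817/36, 6427/36, 3299/36]
after L5 α=1/2: [9965/72, 9235/72, 12083/72]
after L6 α=6/7: [90749/504, 105139/504, 103235/504]
→ [180, 209, 205]


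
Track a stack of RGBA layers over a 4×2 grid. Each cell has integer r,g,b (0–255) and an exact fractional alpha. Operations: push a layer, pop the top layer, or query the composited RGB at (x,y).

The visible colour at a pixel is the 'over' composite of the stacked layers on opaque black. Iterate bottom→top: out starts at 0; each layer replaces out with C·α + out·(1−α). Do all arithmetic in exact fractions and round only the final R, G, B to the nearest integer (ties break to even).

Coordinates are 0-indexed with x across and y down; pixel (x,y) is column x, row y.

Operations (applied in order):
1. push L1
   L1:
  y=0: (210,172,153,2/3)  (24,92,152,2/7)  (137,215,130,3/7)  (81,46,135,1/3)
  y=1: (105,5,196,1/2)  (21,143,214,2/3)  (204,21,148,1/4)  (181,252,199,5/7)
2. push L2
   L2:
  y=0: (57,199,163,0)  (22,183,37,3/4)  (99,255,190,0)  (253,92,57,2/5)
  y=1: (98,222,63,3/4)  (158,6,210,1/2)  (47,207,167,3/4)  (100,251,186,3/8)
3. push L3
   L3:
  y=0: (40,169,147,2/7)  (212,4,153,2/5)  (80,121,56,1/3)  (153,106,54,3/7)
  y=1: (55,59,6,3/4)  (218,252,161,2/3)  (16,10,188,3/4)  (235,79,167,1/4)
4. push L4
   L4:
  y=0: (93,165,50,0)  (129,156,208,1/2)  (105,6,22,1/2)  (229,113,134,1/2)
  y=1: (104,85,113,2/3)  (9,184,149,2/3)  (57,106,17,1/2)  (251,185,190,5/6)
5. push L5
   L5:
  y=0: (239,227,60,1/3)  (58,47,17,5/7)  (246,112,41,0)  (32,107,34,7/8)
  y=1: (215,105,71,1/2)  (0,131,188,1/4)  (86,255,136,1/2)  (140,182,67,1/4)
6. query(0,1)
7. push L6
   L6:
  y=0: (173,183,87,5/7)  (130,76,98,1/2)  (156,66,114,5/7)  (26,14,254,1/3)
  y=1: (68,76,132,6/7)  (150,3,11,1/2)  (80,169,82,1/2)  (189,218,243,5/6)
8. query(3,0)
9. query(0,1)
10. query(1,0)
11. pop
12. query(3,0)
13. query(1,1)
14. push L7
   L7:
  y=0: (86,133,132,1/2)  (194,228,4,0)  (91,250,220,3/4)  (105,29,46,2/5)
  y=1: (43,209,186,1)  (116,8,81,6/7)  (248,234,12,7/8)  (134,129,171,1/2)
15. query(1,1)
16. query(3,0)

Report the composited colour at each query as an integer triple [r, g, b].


at x=0,y=1 over L1,L2,L3,L4,L5:
L1 α=1/2: [105/2, 5/2, 98]
L2 α=3/4: [693/8, 1337/8, 287/4]
L3 α=3/4: [2013/32, 2753/32, 359/16]
L4 α=2/3: [8669/96, 2731/32, 1325/16]
L5 α=1/2: [29309/192, 6091/64, 2461/32]
→ [153, 95, 77]

(3,0) stack=L1,L2,L3,L4,L5,L6; from [0,0,0]:
L1 α=1/3: [27, 46/3, 45]
L2 α=2/5: [587/5, 46, 249/5]
L3 α=3/7: [4643/35, 502/7, 258/5]
L4 α=1/2: [6329/35, 1293/14, 464/5]
L5 α=7/8: [14169/280, 11779/112, 827/20]
L6 α=1/3: [17809/420, 12563/168, 3367/30]
→ [42, 75, 112]

(0,1) stack=L1,L2,L3,L4,L5,L6; from [0,0,0]:
after L1 α=1/2: [105/2, 5/2, 98]
after L2 α=3/4: [693/8, 1337/8, 287/4]
after L3 α=3/4: [2013/32, 2753/32, 359/16]
after L4 α=2/3: [8669/96, 2731/32, 1325/16]
after L5 α=1/2: [29309/192, 6091/64, 2461/32]
after L6 α=6/7: [107645/1344, 35275/448, 27805/224]
→ [80, 79, 124]

query (1,0) [L1,L2,L3,L4,L5,L6] — begin 0,0,0
after L1 α=2/7: [48/7, 184/7, 304/7]
after L2 α=3/4: [255/14, 4027/28, 1081/28]
after L3 α=2/5: [6701/70, 2461/28, 11811/140]
after L4 α=1/2: [15731/140, 6829/56, 40931/280]
after L5 α=5/7: [36031/490, 13409/196, 52831/980]
after L6 α=1/2: [99731/980, 28305/392, 148871/1960]
→ [102, 72, 76]

(3,0) stack=L1,L2,L3,L4,L5; from [0,0,0]:
+L1 (α=1/3) → [27, 46/3, 45]
+L2 (α=2/5) → [587/5, 46, 249/5]
+L3 (α=3/7) → [4643/35, 502/7, 258/5]
+L4 (α=1/2) → [6329/35, 1293/14, 464/5]
+L5 (α=7/8) → [14169/280, 11779/112, 827/20]
→ [51, 105, 41]

query (1,1) [L1,L2,L3,L4,L5] — begin 0,0,0
L1 α=2/3: [14, 286/3, 428/3]
L2 α=1/2: [86, 152/3, 529/3]
L3 α=2/3: [174, 1664/9, 1495/9]
L4 α=2/3: [64, 4976/27, 4177/27]
L5 α=1/4: [48, 6155/36, 5869/36]
→ [48, 171, 163]

at x=1,y=1 over L1,L2,L3,L4,L5,L7:
after L1 α=2/3: [14, 286/3, 428/3]
after L2 α=1/2: [86, 152/3, 529/3]
after L3 α=2/3: [174, 1664/9, 1495/9]
after L4 α=2/3: [64, 4976/27, 4177/27]
after L5 α=1/4: [48, 6155/36, 5869/36]
after L7 α=6/7: [744/7, 7883/252, 23365/252]
= [106, 31, 93]

(3,0) stack=L1,L2,L3,L4,L5,L7; from [0,0,0]:
+L1 (α=1/3) → [27, 46/3, 45]
+L2 (α=2/5) → [587/5, 46, 249/5]
+L3 (α=3/7) → [4643/35, 502/7, 258/5]
+L4 (α=1/2) → [6329/35, 1293/14, 464/5]
+L5 (α=7/8) → [14169/280, 11779/112, 827/20]
+L7 (α=2/5) → [101307/1400, 41833/560, 4321/100]
→ [72, 75, 43]


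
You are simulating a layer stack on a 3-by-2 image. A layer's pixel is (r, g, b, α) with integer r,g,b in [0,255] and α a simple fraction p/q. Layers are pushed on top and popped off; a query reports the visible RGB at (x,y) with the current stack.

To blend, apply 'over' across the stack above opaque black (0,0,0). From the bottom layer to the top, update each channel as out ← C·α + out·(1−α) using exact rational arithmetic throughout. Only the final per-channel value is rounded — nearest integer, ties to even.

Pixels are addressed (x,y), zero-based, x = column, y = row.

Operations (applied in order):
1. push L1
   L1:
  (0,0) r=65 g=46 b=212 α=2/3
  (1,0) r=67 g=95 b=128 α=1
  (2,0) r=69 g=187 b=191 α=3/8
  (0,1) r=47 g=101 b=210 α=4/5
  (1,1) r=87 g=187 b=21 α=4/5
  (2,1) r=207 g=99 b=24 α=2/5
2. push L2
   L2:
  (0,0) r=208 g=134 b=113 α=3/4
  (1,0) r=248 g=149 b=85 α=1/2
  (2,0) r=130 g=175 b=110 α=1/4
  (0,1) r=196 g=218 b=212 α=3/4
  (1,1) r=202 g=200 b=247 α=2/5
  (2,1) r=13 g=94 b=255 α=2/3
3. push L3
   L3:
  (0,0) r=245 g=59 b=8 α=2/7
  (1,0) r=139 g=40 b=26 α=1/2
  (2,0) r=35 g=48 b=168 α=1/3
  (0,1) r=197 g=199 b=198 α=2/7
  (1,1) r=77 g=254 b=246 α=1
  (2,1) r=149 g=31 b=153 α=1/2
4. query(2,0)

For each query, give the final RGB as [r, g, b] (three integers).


query (2,0) [L1,L2,L3] — begin 0,0,0
L1 α=3/8: [207/8, 561/8, 573/8]
L2 α=1/4: [1661/32, 3083/32, 2599/32]
L3 α=1/3: [2221/48, 3851/48, 5287/48]
→ [46, 80, 110]


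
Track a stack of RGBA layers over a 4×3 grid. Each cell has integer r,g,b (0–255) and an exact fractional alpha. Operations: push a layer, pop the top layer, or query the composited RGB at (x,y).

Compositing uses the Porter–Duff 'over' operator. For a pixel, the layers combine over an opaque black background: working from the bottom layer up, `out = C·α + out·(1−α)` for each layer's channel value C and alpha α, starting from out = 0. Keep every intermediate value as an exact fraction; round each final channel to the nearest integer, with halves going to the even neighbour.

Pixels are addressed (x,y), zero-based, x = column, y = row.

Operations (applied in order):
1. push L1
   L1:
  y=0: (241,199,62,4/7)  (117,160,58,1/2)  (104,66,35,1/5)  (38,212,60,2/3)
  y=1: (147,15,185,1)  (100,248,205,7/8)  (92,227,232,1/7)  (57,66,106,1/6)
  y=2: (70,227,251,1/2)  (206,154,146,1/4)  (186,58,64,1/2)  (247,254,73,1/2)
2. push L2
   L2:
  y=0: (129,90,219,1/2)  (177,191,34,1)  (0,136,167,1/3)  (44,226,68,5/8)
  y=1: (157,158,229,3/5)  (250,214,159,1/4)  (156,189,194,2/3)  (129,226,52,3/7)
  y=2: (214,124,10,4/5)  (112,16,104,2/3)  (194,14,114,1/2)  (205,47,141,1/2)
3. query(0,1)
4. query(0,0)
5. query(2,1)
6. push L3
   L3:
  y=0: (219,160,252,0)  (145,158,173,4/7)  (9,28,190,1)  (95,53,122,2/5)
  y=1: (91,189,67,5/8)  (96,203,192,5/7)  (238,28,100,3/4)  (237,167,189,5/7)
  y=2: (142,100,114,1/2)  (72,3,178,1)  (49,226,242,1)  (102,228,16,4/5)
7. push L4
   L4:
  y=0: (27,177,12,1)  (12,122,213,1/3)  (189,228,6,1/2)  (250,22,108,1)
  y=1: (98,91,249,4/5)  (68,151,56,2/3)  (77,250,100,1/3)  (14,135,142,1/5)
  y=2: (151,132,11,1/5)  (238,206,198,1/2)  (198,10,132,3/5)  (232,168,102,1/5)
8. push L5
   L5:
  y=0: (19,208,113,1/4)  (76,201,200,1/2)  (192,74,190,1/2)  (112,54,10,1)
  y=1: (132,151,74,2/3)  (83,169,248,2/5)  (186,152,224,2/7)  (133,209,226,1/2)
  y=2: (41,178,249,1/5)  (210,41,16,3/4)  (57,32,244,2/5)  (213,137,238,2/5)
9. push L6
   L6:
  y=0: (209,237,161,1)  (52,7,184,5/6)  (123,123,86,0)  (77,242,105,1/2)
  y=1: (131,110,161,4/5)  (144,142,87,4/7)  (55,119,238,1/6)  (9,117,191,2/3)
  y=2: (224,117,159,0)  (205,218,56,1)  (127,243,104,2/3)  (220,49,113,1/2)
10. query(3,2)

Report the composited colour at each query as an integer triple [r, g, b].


query (0,1) [L1,L2] — begin 0,0,0
after L1 α=1: [147, 15, 185]
after L2 α=3/5: [153, 504/5, 1057/5]
= [153, 101, 211]

query (0,0) [L1,L2] — begin 0,0,0
L1 α=4/7: [964/7, 796/7, 248/7]
L2 α=1/2: [1867/14, 713/7, 1781/14]
rounded: [133, 102, 127]

query (2,1) [L1,L2] — begin 0,0,0
L1 α=1/7: [92/7, 227/7, 232/7]
L2 α=2/3: [2276/21, 2873/21, 2948/21]
= [108, 137, 140]

(3,2) stack=L1,L2,L3,L4,L5,L6; from [0,0,0]:
L1 α=1/2: [247/2, 127, 73/2]
L2 α=1/2: [657/4, 87, 355/4]
L3 α=4/5: [2289/20, 999/5, 611/20]
L4 α=1/5: [3449/25, 4836/25, 1121/25]
L5 α=2/5: [20997/125, 21358/125, 15263/125]
L6 α=1/2: [48497/250, 27483/250, 14694/125]
rounded: [194, 110, 118]


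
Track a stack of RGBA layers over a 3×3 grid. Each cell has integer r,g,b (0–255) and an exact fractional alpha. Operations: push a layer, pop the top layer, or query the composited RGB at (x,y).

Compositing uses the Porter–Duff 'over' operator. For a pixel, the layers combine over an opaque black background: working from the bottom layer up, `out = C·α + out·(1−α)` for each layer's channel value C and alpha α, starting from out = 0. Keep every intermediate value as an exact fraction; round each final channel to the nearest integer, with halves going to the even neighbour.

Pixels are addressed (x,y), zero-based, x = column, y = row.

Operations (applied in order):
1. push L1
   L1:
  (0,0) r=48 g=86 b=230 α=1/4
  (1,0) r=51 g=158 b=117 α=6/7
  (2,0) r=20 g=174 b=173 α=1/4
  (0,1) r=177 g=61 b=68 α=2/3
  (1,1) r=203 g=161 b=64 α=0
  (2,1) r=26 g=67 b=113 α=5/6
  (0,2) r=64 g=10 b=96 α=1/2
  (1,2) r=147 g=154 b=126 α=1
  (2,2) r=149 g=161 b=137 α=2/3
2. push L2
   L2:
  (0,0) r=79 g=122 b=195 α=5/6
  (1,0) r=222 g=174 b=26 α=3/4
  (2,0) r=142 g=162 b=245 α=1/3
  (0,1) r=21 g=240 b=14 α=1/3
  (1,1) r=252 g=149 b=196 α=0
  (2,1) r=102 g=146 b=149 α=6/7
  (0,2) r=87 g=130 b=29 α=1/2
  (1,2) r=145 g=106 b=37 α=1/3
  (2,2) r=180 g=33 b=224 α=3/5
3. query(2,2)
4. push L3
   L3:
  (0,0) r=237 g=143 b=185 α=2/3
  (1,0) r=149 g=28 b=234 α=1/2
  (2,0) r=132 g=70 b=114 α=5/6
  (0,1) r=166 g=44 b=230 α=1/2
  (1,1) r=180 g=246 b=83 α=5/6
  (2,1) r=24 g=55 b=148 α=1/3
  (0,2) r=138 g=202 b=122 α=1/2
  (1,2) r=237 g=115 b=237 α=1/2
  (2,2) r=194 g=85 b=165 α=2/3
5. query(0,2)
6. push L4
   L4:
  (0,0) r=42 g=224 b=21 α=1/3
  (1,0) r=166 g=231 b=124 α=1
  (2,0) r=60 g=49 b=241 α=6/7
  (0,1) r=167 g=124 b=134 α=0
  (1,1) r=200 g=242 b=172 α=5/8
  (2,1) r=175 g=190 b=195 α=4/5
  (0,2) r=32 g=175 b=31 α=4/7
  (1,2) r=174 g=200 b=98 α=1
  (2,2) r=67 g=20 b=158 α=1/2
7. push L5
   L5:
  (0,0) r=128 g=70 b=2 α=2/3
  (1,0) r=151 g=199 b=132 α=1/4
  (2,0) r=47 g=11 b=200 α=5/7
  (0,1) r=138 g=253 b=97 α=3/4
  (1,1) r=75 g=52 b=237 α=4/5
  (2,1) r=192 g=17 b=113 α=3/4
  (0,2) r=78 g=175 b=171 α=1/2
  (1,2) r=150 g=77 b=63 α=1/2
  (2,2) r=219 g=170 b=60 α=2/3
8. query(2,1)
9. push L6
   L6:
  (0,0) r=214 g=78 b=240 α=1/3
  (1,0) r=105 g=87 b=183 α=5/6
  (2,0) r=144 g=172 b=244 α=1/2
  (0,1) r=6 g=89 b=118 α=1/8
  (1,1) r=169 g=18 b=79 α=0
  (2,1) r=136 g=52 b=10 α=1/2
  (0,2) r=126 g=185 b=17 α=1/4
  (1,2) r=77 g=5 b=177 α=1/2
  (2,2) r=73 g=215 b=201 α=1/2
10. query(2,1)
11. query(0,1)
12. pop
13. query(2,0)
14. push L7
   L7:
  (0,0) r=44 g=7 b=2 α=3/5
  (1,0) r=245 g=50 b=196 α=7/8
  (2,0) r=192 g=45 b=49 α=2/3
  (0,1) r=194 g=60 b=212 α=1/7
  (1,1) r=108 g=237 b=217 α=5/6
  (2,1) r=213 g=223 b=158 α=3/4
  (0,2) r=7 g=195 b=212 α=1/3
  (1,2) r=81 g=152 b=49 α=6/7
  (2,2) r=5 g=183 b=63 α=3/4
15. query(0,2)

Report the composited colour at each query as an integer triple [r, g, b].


at x=2,y=2 over L1,L2:
after L1 α=2/3: [298/3, 322/3, 274/3]
after L2 α=3/5: [2216/15, 941/15, 2564/15]
rounded: [148, 63, 171]

at x=0,y=2 over L1,L2,L3:
+L1 (α=1/2) → [32, 5, 48]
+L2 (α=1/2) → [119/2, 135/2, 77/2]
+L3 (α=1/2) → [395/4, 539/4, 321/4]
= [99, 135, 80]

at x=2,y=1 over L1,L2,L3,L4,L5:
+L1 (α=5/6) → [65/3, 335/6, 565/6]
+L2 (α=6/7) → [1901/21, 5591/42, 847/6]
+L3 (α=1/3) → [4306/63, 6746/63, 1291/9]
+L4 (α=4/5) → [48406/315, 54626/315, 8311/45]
+L5 (α=3/4) → [114923/630, 70691/1260, 11783/90]
→ [182, 56, 131]

(2,1) stack=L1,L2,L3,L4,L5,L6; from [0,0,0]:
L1 α=5/6: [65/3, 335/6, 565/6]
L2 α=6/7: [1901/21, 5591/42, 847/6]
L3 α=1/3: [4306/63, 6746/63, 1291/9]
L4 α=4/5: [48406/315, 54626/315, 8311/45]
L5 α=3/4: [114923/630, 70691/1260, 11783/90]
L6 α=1/2: [200603/1260, 136211/2520, 12683/180]
rounded: [159, 54, 70]

query (0,1) [L1,L2,L3,L4,L5,L6] — begin 0,0,0
+L1 (α=2/3) → [118, 122/3, 136/3]
+L2 (α=1/3) → [257/3, 964/9, 314/9]
+L3 (α=1/2) → [755/6, 680/9, 1192/9]
+L4 (α=0) → [755/6, 680/9, 1192/9]
+L5 (α=3/4) → [3239/24, 7511/36, 3811/36]
+L6 (α=1/8) → [22817/192, 55781/288, 30925/288]
= [119, 194, 107]

(2,0) stack=L1,L2,L3,L4,L5; from [0,0,0]:
after L1 α=1/4: [5, 87/2, 173/4]
after L2 α=1/3: [152/3, 83, 221/2]
after L3 α=5/6: [1066/9, 433/6, 1361/12]
after L4 α=6/7: [4306/63, 2197/42, 18713/84]
after L5 α=5/7: [23417/441, 3352/147, 60713/294]
→ [53, 23, 207]

query (0,2) [L1,L2,L3,L4,L5,L7] — begin 0,0,0
L1 α=1/2: [32, 5, 48]
L2 α=1/2: [119/2, 135/2, 77/2]
L3 α=1/2: [395/4, 539/4, 321/4]
L4 α=4/7: [1697/28, 631/4, 1459/28]
L5 α=1/2: [3881/56, 1331/8, 6247/56]
L7 α=1/3: [1359/28, 2111/12, 4061/28]
= [49, 176, 145]


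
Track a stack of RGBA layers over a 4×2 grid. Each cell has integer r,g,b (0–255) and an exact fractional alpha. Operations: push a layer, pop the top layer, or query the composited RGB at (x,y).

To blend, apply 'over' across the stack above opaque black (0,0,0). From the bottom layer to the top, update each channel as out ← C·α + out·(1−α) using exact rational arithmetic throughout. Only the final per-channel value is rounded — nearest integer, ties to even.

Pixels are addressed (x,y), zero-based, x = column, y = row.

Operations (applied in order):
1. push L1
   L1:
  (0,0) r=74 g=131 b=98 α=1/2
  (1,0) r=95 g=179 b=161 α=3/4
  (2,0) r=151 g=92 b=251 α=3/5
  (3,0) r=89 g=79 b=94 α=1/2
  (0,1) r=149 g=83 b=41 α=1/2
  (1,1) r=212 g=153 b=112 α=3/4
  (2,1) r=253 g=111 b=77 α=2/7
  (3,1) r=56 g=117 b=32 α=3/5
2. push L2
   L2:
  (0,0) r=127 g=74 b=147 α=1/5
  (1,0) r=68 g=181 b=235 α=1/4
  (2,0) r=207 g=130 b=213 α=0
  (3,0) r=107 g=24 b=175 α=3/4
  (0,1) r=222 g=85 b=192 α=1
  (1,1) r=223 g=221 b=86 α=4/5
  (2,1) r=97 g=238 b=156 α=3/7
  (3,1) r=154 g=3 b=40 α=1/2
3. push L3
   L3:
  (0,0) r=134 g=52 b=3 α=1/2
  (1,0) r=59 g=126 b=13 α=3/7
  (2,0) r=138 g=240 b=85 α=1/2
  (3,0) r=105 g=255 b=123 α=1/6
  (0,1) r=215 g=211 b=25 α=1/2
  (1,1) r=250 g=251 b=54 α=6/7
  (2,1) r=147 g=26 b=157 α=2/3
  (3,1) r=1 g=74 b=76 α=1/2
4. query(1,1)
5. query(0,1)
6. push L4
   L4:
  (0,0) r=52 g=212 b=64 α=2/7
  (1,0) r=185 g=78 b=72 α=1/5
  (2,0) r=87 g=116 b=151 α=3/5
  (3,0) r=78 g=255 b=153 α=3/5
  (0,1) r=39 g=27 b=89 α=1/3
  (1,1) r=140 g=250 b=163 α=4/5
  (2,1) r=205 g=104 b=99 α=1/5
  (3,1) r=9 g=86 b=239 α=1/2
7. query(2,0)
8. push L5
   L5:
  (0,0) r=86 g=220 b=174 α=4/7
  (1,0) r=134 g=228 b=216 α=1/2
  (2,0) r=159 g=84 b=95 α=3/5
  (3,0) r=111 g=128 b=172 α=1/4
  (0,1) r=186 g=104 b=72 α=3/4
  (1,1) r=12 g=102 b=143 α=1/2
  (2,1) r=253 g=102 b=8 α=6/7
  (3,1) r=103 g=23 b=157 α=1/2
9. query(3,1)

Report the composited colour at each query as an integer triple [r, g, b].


at x=1,y=1 over L1,L2,L3:
+L1 (α=3/4) → [159, 459/4, 84]
+L2 (α=4/5) → [1051/5, 799/4, 428/5]
+L3 (α=6/7) → [8551/35, 6823/28, 2048/35]
→ [244, 244, 59]

query (0,1) [L1,L2,L3] — begin 0,0,0
L1 α=1/2: [149/2, 83/2, 41/2]
L2 α=1: [222, 85, 192]
L3 α=1/2: [437/2, 148, 217/2]
= [218, 148, 108]

(2,0) stack=L1,L2,L3,L4; from [0,0,0]:
L1 α=3/5: [453/5, 276/5, 753/5]
L2 α=0: [453/5, 276/5, 753/5]
L3 α=1/2: [1143/10, 738/5, 589/5]
L4 α=3/5: [2448/25, 3216/25, 3443/25]
→ [98, 129, 138]

query (3,1) [L1,L2,L3,L4,L5] — begin 0,0,0
L1 α=3/5: [168/5, 351/5, 96/5]
L2 α=1/2: [469/5, 183/5, 148/5]
L3 α=1/2: [237/5, 553/10, 264/5]
L4 α=1/2: [141/5, 1413/20, 1459/10]
L5 α=1/2: [328/5, 1873/40, 3029/20]
= [66, 47, 151]
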